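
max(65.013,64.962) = 65.013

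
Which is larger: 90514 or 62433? 90514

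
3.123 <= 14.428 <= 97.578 True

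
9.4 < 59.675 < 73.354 True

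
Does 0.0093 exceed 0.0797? No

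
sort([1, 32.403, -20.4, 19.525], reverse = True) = [32.403, 19.525, 1, -20.4]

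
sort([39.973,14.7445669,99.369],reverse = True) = [99.369,39.973,14.7445669]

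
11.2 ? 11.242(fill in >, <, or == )<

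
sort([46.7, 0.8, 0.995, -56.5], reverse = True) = [46.7, 0.995, 0.8, -56.5]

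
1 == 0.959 False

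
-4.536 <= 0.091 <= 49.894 True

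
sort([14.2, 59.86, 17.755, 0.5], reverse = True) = [59.86, 17.755, 14.2, 0.5]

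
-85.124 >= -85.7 True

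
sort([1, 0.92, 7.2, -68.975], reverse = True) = [7.2, 1, 0.92, -68.975]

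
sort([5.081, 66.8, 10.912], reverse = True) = [66.8, 10.912, 5.081]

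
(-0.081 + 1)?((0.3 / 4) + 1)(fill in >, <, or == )<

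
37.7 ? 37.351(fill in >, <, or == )>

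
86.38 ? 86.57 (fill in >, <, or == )<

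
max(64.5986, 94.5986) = 94.5986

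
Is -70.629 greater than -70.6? No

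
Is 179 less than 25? No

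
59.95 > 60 False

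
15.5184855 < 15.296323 False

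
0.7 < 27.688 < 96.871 True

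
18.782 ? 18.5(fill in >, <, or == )>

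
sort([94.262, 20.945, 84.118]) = [20.945, 84.118, 94.262]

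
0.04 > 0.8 False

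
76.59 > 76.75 False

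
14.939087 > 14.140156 True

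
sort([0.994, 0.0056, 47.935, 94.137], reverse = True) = [94.137, 47.935, 0.994, 0.0056]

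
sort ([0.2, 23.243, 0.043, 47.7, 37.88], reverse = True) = [47.7, 37.88, 23.243, 0.2, 0.043]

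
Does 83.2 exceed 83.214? No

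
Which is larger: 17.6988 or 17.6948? 17.6988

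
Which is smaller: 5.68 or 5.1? 5.1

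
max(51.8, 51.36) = 51.8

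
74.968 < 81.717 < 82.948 True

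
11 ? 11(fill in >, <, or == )==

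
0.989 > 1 False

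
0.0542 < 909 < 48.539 False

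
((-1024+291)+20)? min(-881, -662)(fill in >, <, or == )>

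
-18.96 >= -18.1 False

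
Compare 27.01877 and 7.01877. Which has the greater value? 27.01877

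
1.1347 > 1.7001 False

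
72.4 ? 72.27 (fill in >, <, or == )>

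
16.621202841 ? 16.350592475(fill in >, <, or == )>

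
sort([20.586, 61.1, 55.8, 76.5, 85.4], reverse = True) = [85.4, 76.5, 61.1, 55.8, 20.586]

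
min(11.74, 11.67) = 11.67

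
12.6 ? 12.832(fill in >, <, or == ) <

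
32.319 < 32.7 True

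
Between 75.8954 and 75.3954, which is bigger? 75.8954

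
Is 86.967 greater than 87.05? No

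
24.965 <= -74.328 False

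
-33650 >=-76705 True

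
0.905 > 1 False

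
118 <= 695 True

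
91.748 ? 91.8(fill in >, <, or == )<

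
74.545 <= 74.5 False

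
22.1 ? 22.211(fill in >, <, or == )<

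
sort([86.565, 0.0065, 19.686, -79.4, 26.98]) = [-79.4, 0.0065, 19.686, 26.98, 86.565]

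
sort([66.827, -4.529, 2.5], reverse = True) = [66.827, 2.5, -4.529]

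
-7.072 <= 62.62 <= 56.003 False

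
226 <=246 True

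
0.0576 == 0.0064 False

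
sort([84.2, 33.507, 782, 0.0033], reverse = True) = [782, 84.2, 33.507, 0.0033]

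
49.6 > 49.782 False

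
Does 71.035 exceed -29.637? Yes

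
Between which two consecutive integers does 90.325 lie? 90 and 91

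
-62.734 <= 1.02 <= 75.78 True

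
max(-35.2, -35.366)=-35.2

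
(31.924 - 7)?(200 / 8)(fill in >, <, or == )<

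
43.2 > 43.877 False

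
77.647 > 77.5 True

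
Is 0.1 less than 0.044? No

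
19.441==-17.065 False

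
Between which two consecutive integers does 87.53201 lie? 87 and 88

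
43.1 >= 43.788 False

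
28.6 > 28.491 True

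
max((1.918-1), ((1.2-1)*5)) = 1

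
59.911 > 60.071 False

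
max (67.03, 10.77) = 67.03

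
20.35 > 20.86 False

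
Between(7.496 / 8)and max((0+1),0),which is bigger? max((0+1),0)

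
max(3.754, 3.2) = 3.754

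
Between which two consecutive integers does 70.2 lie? 70 and 71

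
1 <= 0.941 False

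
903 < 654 False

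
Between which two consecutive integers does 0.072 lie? 0 and 1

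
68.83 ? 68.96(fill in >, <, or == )<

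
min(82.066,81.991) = 81.991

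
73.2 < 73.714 True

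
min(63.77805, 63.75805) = 63.75805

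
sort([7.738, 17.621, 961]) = [7.738, 17.621, 961]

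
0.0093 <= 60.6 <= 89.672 True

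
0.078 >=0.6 False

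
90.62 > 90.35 True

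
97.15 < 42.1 False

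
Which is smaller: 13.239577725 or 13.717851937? 13.239577725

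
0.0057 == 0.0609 False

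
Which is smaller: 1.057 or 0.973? 0.973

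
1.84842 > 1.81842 True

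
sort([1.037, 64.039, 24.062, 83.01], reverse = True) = [83.01, 64.039, 24.062, 1.037]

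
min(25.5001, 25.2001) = 25.2001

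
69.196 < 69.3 True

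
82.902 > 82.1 True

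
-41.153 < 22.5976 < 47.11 True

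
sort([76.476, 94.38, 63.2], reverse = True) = [94.38, 76.476, 63.2]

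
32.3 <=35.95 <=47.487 True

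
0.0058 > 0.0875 False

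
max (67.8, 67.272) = 67.8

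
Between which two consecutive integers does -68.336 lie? -69 and -68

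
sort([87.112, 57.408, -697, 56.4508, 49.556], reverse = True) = [87.112, 57.408, 56.4508, 49.556, -697]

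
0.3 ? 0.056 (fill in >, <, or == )>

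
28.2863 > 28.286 True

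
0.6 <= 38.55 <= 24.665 False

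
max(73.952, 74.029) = 74.029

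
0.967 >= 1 False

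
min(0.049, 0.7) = 0.049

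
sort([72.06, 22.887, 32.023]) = [22.887, 32.023, 72.06]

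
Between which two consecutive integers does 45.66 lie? 45 and 46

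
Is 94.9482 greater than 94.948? Yes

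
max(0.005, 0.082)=0.082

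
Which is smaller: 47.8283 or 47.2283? 47.2283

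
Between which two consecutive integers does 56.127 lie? 56 and 57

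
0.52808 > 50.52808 False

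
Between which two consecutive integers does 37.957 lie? 37 and 38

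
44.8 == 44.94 False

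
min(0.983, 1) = 0.983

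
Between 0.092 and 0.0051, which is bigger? 0.092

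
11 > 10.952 True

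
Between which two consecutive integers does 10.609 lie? 10 and 11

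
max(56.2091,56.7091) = 56.7091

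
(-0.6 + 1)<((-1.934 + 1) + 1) False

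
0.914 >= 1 False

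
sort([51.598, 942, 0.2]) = [0.2, 51.598, 942]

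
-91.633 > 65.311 False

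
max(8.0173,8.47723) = 8.47723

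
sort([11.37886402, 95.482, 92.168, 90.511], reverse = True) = [95.482, 92.168, 90.511, 11.37886402]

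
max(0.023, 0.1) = 0.1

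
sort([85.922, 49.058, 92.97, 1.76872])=[1.76872, 49.058, 85.922, 92.97]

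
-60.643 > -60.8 True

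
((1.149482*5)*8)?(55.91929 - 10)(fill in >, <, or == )>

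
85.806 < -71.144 False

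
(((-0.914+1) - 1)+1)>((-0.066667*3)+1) False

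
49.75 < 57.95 True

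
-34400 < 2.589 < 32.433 True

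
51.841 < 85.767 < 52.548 False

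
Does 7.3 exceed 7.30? No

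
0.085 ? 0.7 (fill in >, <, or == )<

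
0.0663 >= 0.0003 True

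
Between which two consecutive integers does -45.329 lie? -46 and -45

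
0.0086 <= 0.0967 True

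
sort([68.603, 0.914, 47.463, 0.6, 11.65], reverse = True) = [68.603, 47.463, 11.65, 0.914, 0.6]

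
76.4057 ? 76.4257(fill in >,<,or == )<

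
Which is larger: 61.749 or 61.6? 61.749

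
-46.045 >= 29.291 False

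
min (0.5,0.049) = 0.049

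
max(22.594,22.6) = 22.6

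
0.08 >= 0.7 False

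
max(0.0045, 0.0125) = 0.0125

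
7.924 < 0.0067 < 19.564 False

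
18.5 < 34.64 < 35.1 True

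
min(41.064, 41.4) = 41.064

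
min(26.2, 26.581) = 26.2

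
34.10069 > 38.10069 False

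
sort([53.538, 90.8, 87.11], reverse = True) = [90.8, 87.11, 53.538]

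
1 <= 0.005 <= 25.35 False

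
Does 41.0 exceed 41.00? No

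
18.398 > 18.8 False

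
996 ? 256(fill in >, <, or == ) >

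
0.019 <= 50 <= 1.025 False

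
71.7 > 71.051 True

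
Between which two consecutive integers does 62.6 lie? 62 and 63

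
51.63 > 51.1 True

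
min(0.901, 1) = 0.901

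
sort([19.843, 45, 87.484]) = [19.843, 45, 87.484]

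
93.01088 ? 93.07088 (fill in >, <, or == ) <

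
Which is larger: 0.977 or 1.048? 1.048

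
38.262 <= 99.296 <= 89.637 False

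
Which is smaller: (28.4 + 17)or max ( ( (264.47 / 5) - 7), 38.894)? (28.4 + 17)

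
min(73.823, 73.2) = 73.2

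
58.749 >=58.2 True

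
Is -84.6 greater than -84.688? Yes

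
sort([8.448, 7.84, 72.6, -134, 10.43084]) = [-134, 7.84, 8.448, 10.43084, 72.6]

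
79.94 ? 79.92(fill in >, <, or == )>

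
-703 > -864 True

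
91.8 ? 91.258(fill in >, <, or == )>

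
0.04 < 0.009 False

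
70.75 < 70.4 False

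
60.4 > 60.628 False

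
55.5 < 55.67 True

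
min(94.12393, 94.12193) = 94.12193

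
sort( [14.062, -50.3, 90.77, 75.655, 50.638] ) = [-50.3, 14.062, 50.638, 75.655, 90.77]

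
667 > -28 True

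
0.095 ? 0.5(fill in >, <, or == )<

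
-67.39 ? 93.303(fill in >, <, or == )<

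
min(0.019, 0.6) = 0.019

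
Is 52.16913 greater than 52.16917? No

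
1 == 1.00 True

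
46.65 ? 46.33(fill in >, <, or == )>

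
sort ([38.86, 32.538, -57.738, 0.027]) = [-57.738, 0.027, 32.538, 38.86]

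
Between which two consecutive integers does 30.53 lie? 30 and 31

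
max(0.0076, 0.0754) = 0.0754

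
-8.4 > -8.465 True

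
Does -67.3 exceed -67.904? Yes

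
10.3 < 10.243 False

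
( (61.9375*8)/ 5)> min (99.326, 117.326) False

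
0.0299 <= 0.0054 False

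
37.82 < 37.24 False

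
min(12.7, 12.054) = 12.054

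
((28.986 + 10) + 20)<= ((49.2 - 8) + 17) False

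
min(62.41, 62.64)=62.41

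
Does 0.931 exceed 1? No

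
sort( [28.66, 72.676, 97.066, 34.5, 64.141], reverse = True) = [97.066, 72.676, 64.141, 34.5, 28.66]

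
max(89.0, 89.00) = 89.00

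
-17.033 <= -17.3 False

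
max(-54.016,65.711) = 65.711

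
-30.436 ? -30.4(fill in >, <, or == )<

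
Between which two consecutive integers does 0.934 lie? 0 and 1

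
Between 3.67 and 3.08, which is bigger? 3.67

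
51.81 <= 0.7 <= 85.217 False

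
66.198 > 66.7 False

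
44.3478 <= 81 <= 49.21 False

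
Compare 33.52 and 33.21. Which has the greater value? 33.52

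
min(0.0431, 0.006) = 0.006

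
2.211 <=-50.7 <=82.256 False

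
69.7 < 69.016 False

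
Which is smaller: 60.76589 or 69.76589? 60.76589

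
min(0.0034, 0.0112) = 0.0034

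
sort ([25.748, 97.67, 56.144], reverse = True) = [97.67, 56.144, 25.748]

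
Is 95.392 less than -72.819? No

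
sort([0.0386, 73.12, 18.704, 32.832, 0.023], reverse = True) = [73.12, 32.832, 18.704, 0.0386, 0.023]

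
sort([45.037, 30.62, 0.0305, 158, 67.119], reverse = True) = [158, 67.119, 45.037, 30.62, 0.0305]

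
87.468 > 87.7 False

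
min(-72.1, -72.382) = -72.382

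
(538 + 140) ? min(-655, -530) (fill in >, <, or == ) >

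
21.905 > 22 False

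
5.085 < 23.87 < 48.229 True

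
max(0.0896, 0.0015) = 0.0896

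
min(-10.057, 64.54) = -10.057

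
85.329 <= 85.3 False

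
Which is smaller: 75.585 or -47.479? -47.479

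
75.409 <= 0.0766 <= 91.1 False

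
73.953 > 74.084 False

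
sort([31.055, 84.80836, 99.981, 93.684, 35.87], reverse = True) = [99.981, 93.684, 84.80836, 35.87, 31.055]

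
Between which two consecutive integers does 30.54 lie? 30 and 31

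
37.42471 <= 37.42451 False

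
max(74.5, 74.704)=74.704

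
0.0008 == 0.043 False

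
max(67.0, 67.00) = 67.00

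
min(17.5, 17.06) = 17.06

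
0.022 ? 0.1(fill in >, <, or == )<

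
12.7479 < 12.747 False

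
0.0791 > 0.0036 True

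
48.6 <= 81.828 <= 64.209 False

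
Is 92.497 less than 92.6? Yes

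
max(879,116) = 879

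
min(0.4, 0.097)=0.097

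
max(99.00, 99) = 99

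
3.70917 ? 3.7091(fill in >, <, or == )>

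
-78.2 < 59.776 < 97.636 True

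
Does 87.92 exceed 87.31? Yes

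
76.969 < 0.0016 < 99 False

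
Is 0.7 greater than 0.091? Yes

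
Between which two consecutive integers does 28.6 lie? 28 and 29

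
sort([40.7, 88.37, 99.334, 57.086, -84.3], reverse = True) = [99.334, 88.37, 57.086, 40.7, -84.3]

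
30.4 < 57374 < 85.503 False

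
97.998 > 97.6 True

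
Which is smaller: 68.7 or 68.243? 68.243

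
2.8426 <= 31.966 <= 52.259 True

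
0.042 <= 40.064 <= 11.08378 False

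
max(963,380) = 963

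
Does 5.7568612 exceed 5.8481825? No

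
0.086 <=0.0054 False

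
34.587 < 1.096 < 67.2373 False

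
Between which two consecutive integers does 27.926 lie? 27 and 28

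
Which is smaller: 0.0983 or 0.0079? 0.0079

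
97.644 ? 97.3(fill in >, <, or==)>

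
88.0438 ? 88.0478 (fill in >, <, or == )<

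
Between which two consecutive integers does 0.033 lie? 0 and 1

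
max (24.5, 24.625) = 24.625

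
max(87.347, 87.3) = 87.347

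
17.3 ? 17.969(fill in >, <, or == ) <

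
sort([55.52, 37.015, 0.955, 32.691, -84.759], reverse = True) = [55.52, 37.015, 32.691, 0.955, -84.759]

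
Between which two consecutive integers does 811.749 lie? 811 and 812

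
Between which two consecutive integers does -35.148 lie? -36 and -35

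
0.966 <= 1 True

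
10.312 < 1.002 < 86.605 False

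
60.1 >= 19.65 True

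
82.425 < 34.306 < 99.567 False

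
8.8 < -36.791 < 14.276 False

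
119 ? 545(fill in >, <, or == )<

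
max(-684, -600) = -600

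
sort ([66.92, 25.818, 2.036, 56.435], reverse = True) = [66.92, 56.435, 25.818, 2.036]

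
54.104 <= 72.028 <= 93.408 True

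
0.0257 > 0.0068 True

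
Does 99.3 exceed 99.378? No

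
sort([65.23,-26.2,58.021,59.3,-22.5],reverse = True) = [65.23,59.3,58.021,-22.5,-26.2]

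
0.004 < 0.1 True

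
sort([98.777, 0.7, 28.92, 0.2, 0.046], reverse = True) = [98.777, 28.92, 0.7, 0.2, 0.046]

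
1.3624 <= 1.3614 False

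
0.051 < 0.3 True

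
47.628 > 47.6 True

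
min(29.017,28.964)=28.964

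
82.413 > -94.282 True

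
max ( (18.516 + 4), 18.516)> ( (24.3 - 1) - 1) True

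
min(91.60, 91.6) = 91.60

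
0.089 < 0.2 True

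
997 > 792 True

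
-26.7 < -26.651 True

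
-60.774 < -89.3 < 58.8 False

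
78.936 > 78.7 True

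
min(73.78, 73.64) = 73.64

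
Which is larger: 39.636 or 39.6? 39.636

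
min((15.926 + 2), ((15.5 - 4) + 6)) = 17.5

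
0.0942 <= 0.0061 False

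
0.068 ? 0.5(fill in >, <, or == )<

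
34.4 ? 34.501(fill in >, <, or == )<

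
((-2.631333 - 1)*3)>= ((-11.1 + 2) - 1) False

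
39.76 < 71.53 True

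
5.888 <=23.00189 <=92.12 True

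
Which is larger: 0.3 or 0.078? 0.3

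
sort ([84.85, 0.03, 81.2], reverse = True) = [84.85, 81.2, 0.03]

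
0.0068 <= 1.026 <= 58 True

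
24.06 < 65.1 True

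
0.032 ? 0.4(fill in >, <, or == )<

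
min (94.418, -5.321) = -5.321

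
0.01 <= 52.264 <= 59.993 True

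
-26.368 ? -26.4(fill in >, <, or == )>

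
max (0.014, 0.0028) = 0.014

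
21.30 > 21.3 False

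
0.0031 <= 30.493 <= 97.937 True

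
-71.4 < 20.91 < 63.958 True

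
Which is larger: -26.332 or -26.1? -26.1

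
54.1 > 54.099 True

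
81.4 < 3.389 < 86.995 False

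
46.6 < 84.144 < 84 False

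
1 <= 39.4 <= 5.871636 False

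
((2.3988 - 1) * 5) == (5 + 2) False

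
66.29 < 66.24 False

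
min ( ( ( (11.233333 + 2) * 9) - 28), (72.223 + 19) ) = 91.099997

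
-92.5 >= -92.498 False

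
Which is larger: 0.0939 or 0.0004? 0.0939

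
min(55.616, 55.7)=55.616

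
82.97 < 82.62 False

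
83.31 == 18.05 False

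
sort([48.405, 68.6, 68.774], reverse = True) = [68.774, 68.6, 48.405]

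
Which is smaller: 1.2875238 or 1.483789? 1.2875238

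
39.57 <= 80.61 True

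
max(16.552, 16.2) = 16.552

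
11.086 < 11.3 True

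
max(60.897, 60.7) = 60.897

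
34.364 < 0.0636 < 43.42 False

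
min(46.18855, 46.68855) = 46.18855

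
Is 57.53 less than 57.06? No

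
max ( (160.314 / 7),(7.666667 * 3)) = 23.000001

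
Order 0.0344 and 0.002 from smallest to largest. 0.002, 0.0344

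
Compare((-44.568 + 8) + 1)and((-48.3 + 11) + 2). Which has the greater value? ((-48.3 + 11) + 2)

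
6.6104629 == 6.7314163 False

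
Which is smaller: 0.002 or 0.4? 0.002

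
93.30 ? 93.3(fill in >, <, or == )==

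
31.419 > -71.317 True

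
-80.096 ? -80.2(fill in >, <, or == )>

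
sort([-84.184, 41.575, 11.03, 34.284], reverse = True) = [41.575, 34.284, 11.03, -84.184]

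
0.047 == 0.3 False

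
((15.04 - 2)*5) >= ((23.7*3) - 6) True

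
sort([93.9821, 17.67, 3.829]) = [3.829, 17.67, 93.9821]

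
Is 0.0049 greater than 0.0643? No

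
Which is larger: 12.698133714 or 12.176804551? 12.698133714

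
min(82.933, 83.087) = 82.933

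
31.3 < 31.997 True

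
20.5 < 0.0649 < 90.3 False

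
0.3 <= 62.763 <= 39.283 False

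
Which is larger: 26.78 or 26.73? 26.78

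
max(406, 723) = 723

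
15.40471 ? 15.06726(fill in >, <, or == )>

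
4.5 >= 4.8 False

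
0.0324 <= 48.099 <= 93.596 True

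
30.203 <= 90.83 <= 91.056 True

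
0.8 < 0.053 False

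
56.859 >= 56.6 True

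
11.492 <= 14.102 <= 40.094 True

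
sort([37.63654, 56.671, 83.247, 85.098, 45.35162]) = [37.63654, 45.35162, 56.671, 83.247, 85.098]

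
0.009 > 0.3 False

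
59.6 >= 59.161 True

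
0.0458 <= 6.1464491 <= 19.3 True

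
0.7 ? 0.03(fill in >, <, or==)>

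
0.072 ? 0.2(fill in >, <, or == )<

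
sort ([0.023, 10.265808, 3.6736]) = [0.023, 3.6736, 10.265808]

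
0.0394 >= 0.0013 True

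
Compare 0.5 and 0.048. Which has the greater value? 0.5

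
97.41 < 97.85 True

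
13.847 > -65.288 True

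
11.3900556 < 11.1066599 False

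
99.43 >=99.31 True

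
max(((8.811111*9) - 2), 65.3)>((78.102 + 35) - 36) True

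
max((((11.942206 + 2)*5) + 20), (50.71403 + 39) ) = 89.71403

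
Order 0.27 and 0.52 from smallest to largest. 0.27, 0.52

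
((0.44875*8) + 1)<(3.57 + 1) False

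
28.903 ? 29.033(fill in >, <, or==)<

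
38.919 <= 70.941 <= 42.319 False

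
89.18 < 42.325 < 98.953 False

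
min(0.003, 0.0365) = 0.003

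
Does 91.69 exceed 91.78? No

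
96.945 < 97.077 True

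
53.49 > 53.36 True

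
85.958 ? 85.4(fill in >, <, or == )>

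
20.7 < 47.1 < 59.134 True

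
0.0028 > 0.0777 False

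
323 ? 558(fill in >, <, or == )<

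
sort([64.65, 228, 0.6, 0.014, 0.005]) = [0.005, 0.014, 0.6, 64.65, 228]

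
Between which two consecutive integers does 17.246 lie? 17 and 18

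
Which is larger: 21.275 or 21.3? 21.3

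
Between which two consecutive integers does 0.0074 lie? 0 and 1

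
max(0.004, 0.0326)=0.0326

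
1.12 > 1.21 False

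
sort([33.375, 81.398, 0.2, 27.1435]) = [0.2, 27.1435, 33.375, 81.398]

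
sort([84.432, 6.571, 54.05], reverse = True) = [84.432, 54.05, 6.571]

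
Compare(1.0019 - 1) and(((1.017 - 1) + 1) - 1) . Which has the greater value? (((1.017 - 1) + 1) - 1)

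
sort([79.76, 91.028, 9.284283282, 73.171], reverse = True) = [91.028, 79.76, 73.171, 9.284283282]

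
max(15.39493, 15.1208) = 15.39493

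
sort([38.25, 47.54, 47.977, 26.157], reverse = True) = [47.977, 47.54, 38.25, 26.157]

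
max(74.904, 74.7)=74.904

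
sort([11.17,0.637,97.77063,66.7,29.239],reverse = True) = [97.77063,66.7,29.239,11.17,0.637]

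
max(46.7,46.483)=46.7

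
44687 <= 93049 True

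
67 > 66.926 True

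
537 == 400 False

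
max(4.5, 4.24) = 4.5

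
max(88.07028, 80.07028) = 88.07028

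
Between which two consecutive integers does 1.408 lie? 1 and 2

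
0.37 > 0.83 False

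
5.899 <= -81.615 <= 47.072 False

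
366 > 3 True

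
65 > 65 False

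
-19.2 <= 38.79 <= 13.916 False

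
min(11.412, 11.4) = 11.4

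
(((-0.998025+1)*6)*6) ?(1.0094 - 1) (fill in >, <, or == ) >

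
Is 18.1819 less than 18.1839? Yes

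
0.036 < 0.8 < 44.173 True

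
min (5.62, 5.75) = 5.62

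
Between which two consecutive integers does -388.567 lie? -389 and -388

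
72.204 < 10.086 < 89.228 False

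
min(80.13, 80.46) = 80.13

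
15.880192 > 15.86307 True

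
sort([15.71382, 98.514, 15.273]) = [15.273, 15.71382, 98.514]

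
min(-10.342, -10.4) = -10.4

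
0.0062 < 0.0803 True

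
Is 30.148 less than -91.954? No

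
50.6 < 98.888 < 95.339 False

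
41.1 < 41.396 True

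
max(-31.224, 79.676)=79.676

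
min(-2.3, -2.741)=-2.741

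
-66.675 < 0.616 True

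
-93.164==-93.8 False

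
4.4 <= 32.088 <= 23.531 False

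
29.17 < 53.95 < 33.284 False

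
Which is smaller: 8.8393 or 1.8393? 1.8393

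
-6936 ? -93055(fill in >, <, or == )>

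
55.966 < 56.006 True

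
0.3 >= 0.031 True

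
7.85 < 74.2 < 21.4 False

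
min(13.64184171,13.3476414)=13.3476414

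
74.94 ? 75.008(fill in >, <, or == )<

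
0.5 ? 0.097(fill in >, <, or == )>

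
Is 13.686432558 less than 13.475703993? No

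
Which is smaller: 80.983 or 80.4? 80.4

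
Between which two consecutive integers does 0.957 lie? 0 and 1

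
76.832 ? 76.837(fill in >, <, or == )<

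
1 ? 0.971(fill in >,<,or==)>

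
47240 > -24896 True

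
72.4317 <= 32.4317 False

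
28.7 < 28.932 True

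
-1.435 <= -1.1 True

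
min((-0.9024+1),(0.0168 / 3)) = 0.0056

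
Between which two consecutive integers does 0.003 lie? 0 and 1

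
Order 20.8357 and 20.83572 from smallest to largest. 20.8357, 20.83572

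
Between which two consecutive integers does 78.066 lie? 78 and 79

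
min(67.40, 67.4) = 67.40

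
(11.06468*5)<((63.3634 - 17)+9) True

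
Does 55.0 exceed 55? No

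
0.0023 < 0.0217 True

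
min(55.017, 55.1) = 55.017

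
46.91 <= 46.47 False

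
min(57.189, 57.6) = 57.189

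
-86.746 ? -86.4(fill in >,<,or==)<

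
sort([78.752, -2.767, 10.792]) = [-2.767, 10.792, 78.752]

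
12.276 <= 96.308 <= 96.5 True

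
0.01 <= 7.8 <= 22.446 True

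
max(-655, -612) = -612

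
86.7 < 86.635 False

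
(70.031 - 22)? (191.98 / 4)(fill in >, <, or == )>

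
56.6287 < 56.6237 False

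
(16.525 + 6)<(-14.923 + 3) False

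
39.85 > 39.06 True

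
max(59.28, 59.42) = 59.42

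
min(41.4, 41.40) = 41.4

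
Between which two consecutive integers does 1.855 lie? 1 and 2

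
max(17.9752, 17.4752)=17.9752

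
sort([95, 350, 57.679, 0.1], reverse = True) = [350, 95, 57.679, 0.1]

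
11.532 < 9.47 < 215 False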